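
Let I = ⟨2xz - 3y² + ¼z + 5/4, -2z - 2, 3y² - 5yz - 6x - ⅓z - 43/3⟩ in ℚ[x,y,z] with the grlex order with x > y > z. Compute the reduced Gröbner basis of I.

G = {y² + 5/12y - 17/12, x - ⅝y + 13/8, z + 1}

f_1 = 2xz - 3y² + ¼z + 5/4, LT = xz.
f_2 = -2z - 2, LT = z.
f_3 = 3y² - 5yz - 6x - ⅓z - 43/3, LT = y².

S(f_1,f_2): lcm = xz. S = -3/2y² - x + ⅛z + ⅝.
  leading term y²: subtract (-½)·f_3 from -3/2y² - x + ⅛z + ⅝ → -5/2yz - 4x - 1/24z - 157/24
  leading term yz: subtract (5/4y)·f_2 from -5/2yz - 4x - 1/24z - 157/24 → -4x + 5/2y - 1/24z - 157/24
  leading term x: no divisor's leading term divides it; move -4x to the remainder.
  leading term y: no divisor's leading term divides it; move 5/2y to the remainder.
  leading term z: subtract (1/48)·f_2 from -1/24z - 157/24 → -13/2
  leading term 1: no divisor's leading term divides it; move -13/2 to the remainder.
  remainder -4x + 5/2y - 13/2 ≠ 0; add g_4 = -4x + 5/2y - 13/2 to the basis.

The other S-polynomials (S(f_1,f_3), S(f_2,f_3), S(f_1,g_4), S(f_2,g_4), S(f_3,g_4)) all reduce to 0 modulo the current basis, so we have a Gröbner basis.
Inter-reduce: drop elements whose leading term is divisible by another's, tail-reduce, and make monic.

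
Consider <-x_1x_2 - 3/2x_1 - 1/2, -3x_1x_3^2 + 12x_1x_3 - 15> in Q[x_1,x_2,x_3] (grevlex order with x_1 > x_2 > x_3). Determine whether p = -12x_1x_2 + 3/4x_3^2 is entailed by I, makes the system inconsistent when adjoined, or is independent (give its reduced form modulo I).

First compute the reduced Gröbner basis of I by Buchberger's algorithm.
f_1 = -x_1x_2 - 3/2x_1 - 1/2, LT = x_1x_2.
f_2 = -3x_1x_3^2 + 12x_1x_3 - 15, LT = x_1x_3^2.

S(f_1,f_2): lcm = x_1x_2x_3^2. S = 4x_1x_2x_3 + 3/2x_1x_3^2 + 1/2x_3^2 - 5x_2.
  leading term x_1x_2x_3: subtract (-4x_3)·f_1 from 4x_1x_2x_3 + 3/2x_1x_3^2 + 1/2x_3^2 - 5x_2 → 3/2x_1x_3^2 - 6x_1x_3 + 1/2x_3^2 - 5x_2 - 2x_3
  leading term x_1x_3^2: subtract (-1/2)·f_2 from 3/2x_1x_3^2 - 6x_1x_3 + 1/2x_3^2 - 5x_2 - 2x_3 → 1/2x_3^2 - 5x_2 - 2x_3 - 15/2
  leading term x_3^2: no divisor's leading term divides it; move 1/2x_3^2 to the remainder.
  leading term x_2: no divisor's leading term divides it; move -5x_2 to the remainder.
  leading term x_3: no divisor's leading term divides it; move -2x_3 to the remainder.
  leading term 1: no divisor's leading term divides it; move -15/2 to the remainder.
  remainder 1/2x_3^2 - 5x_2 - 2x_3 - 15/2 ≠ 0; add h_3 = 1/2x_3^2 - 5x_2 - 2x_3 - 15/2 to the basis.

The other S-polynomials (S(f_1,h_3), S(f_2,h_3)) all reduce to 0 modulo the current basis, so we have a Gröbner basis.
Inter-reduce: drop elements whose leading term is divisible by another's, tail-reduce, and make monic.
Reduced Gröbner basis: {x_1x_2 + 3/2x_1 + 1/2, x_3^2 - 10x_2 - 4x_3 - 15}.
Label its elements g_1 = x_1x_2 + 3/2x_1 + 1/2, g_2 = x_3^2 - 10x_2 - 4x_3 - 15.

Reduce p = -12x_1x_2 + 3/4x_3^2 modulo G:
  leading term x_1x_2: subtract (-12)·g_1 from -12x_1x_2 + 3/4x_3^2 → 3/4x_3^2 + 18x_1 + 6
  leading term x_3^2: subtract (3/4)·g_2 from 3/4x_3^2 + 18x_1 + 6 → 18x_1 + 15/2x_2 + 3x_3 + 69/4
  leading term x_1: no divisor's leading term divides it; move 18x_1 to the remainder.
  leading term x_2: no divisor's leading term divides it; move 15/2x_2 to the remainder.
  leading term x_3: no divisor's leading term divides it; move 3x_3 to the remainder.
  leading term 1: no divisor's leading term divides it; move 69/4 to the remainder.
  normal form = 18x_1 + 15/2x_2 + 3x_3 + 69/4.
The normal form is nonzero, so p ∉ I. Since p minus its normal form lies in I, I + (p) = I + (r) where r = 18x_1 + 15/2x_2 + 3x_3 + 69/4; decide whether this ideal is the whole ring.
Run Buchberger on G together with r (pairs among the g_i already reduce to 0 since G is a Gröbner basis):
g_1 = x_1x_2 + 3/2x_1 + 1/2, LT = x_1x_2.
g_2 = x_3^2 - 10x_2 - 4x_3 - 15, LT = x_3^2.
r = 18x_1 + 15/2x_2 + 3x_3 + 69/4, LT = x_1.

S(g_1,r): lcm = x_1x_2. S = -5/12x_2^2 - 1/6x_2x_3 + 3/2x_1 - 23/24x_2 + 1/2.
  leading term x_2^2: no divisor's leading term divides it; move -5/12x_2^2 to the remainder.
  leading term x_2x_3: no divisor's leading term divides it; move -1/6x_2x_3 to the remainder.
  leading term x_1: subtract (1/12)·r from 3/2x_1 - 23/24x_2 + 1/2 → -19/12x_2 - 1/4x_3 - 15/16
  leading term x_2: no divisor's leading term divides it; move -19/12x_2 to the remainder.
  leading term x_3: no divisor's leading term divides it; move -1/4x_3 to the remainder.
  leading term 1: no divisor's leading term divides it; move -15/16 to the remainder.
  remainder -5/12x_2^2 - 1/6x_2x_3 - 19/12x_2 - 1/4x_3 - 15/16 ≠ 0; add m_4 = -5/12x_2^2 - 1/6x_2x_3 - 19/12x_2 - 1/4x_3 - 15/16 to the basis.

The other S-polynomials (S(g_1,g_2), S(g_2,r), S(g_1,m_4), S(g_2,m_4), S(r,m_4)) all reduce to 0 modulo the current basis, so we have a Gröbner basis.
Inter-reduce: drop elements whose leading term is divisible by another's, tail-reduce, and make monic.
Reduced Gröbner basis: {x_2^2 + 2/5x_2x_3 + 19/5x_2 + 3/5x_3 + 9/4, x_3^2 - 10x_2 - 4x_3 - 15, x_1 + 5/12x_2 + 1/6x_3 + 23/24}.
The reduced Gröbner basis of I + (p) is {x_2^2 + 2/5x_2x_3 + 19/5x_2 + 3/5x_3 + 9/4, x_3^2 - 10x_2 - 4x_3 - 15, x_1 + 5/12x_2 + 1/6x_3 + 23/24} ≠ {1}, a proper ideal, so the enlarged system stays consistent: p is independent of I, with normal form 18x_1 + 15/2x_2 + 3x_3 + 69/4.

-12x_1x_2 + 3/4x_3^2 is independent of I; its normal form modulo I is 18x_1 + 15/2x_2 + 3x_3 + 69/4.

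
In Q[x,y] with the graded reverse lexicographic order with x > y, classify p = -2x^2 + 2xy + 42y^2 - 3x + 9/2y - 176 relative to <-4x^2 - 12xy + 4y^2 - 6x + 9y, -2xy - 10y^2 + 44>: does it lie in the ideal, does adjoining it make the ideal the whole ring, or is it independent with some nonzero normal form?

First compute the reduced Gröbner basis of I by Buchberger's algorithm.
f_1 = -4x^2 - 12xy + 4y^2 - 6x + 9y, LT = x^2.
f_2 = -2xy - 10y^2 + 44, LT = xy.

S(f_1,f_2): lcm = x^2y. S = -2xy^2 - y^3 + 3/2xy - 9/4y^2 + 22x.
  reduce S modulo (f_1, f_2):
  remainder 9y^3 - 39/4y^2 + 22x - 44y + 33 ≠ 0; add h_3 = 9y^3 - 39/4y^2 + 22x - 44y + 33 to the basis.

The other S-polynomials (S(f_1,h_3), S(f_2,h_3)) all reduce to 0 modulo the current basis, so we have a Gröbner basis.
Inter-reduce: drop elements whose leading term is divisible by another's, tail-reduce, and make monic.
Reduced Gröbner basis: {y^3 - 13/12y^2 + 22/9x - 44/9y + 11/3, x^2 - 16y^2 + 3/2x - 9/4y + 66, xy + 5y^2 - 22}.
Label its elements g_1 = y^3 - 13/12y^2 + 22/9x - 44/9y + 11/3, g_2 = x^2 - 16y^2 + 3/2x - 9/4y + 66, g_3 = xy + 5y^2 - 22.

Reduce p = -2x^2 + 2xy + 42y^2 - 3x + 9/2y - 176 modulo G:
  leading term x^2: subtract (-2)·g_2 from -2x^2 + 2xy + 42y^2 - 3x + 9/2y - 176 → 2xy + 10y^2 - 44
  leading term xy: subtract (2)·g_3 from 2xy + 10y^2 - 44 → 0
  normal form = 0.
Since the normal form is 0, p ∈ I.

-2x^2 + 2xy + 42y^2 - 3x + 9/2y - 176 lies in I (it reduces to 0).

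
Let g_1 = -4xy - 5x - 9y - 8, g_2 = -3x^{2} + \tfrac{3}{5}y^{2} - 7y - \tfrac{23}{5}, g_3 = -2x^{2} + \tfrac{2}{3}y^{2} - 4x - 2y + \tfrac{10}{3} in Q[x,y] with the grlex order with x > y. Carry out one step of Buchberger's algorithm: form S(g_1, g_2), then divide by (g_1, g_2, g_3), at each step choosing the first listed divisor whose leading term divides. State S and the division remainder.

lcm(LM(g_1), LM(g_2)) = x^{2}y.
S = (lcm/LT(g_1))·g_1 − (lcm/LT(g_2))·g_2 = \tfrac{1}{5}y^{3} + \tfrac{5}{4}x^{2} + \tfrac{9}{4}xy - \tfrac{7}{3}y^{2} + 2x - \tfrac{23}{15}y.
Reduce S modulo (g_1, g_2, g_3) in that order:
  leading term y^{3}: no divisor's leading term divides it; move \tfrac{1}{5}y^{3} to the remainder.
  leading term x^{2}: subtract (-\tfrac{5}{12})·g_2 from \tfrac{5}{4}x^{2} + \tfrac{9}{4}xy - \tfrac{7}{3}y^{2} + 2x - \tfrac{23}{15}y → \tfrac{9}{4}xy - \tfrac{25}{12}y^{2} + 2x - \tfrac{89}{20}y - \tfrac{23}{12}
  leading term xy: subtract (-\tfrac{9}{16})·g_1 from \tfrac{9}{4}xy - \tfrac{25}{12}y^{2} + 2x - \tfrac{89}{20}y - \tfrac{23}{12} → -\tfrac{25}{12}y^{2} - \tfrac{13}{16}x - \tfrac{761}{80}y - \tfrac{77}{12}
  leading term y^{2}: no divisor's leading term divides it; move -\tfrac{25}{12}y^{2} to the remainder.
  leading term x: no divisor's leading term divides it; move -\tfrac{13}{16}x to the remainder.
  leading term y: no divisor's leading term divides it; move -\tfrac{761}{80}y to the remainder.
  leading term 1: no divisor's leading term divides it; move -\tfrac{77}{12} to the remainder.
The remainder \tfrac{1}{5}y^{3} - \tfrac{25}{12}y^{2} - \tfrac{13}{16}x - \tfrac{761}{80}y - \tfrac{77}{12} is nonzero, so it would be added as the next basis element.
An S-polynomial is built so that the two leading terms cancel; whether anything survives reduction is exactly the Gröbner-basis criterion.

S(g_1, g_2) = \tfrac{1}{5}y^{3} + \tfrac{5}{4}x^{2} + \tfrac{9}{4}xy - \tfrac{7}{3}y^{2} + 2x - \tfrac{23}{15}y; remainder on division = \tfrac{1}{5}y^{3} - \tfrac{25}{12}y^{2} - \tfrac{13}{16}x - \tfrac{761}{80}y - \tfrac{77}{12}.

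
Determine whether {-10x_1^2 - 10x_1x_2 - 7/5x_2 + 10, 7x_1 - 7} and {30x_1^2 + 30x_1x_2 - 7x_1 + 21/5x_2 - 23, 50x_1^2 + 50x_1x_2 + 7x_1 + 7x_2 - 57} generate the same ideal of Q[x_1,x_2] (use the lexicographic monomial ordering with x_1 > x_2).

Yes, the ideals are equal.

Since reduced Gröbner bases are canonical representatives of ideals under a given ordering, it suffices to compute and compare them.
Buchberger on the first generating set:
f_1 = -10x_1^2 - 10x_1x_2 - 7/5x_2 + 10, LT = x_1^2.
f_2 = 7x_1 - 7, LT = x_1.

S(f_1,f_2): lcm = x_1^2. S = x_1x_2 + x_1 + 7/50x_2 - 1.
  reduce S modulo (f_1, f_2):
  remainder 57/50x_2 ≠ 0; add g_3 = 57/50x_2 to the basis.

The other S-polynomials (S(f_1,g_3), S(f_2,g_3)) all reduce to 0 modulo the current basis, so we have a Gröbner basis.
Inter-reduce: drop elements whose leading term is divisible by another's, tail-reduce, and make monic.
Reduced Gröbner basis: {x_1 - 1, x_2}.

Buchberger on the second generating set:
h_1 = 30x_1^2 + 30x_1x_2 - 7x_1 + 21/5x_2 - 23, LT = x_1^2.
h_2 = 50x_1^2 + 50x_1x_2 + 7x_1 + 7x_2 - 57, LT = x_1^2.

S(h_1,h_2): lcm = x_1^2. S = -28/75x_1 + 28/75.
  reduce S modulo (h_1, h_2):
  remainder -28/75x_1 + 28/75 ≠ 0; add k_3 = -28/75x_1 + 28/75 to the basis.

S(h_1,k_3): lcm = x_1^2. S = x_1x_2 + 23/30x_1 + 7/50x_2 - 23/30.
  reduce S modulo (h_1, h_2, k_3):
  remainder 57/50x_2 ≠ 0; add k_4 = 57/50x_2 to the basis.

The other S-polynomials (S(h_2,k_3), S(h_1,k_4), S(h_2,k_4), S(k_3,k_4)) all reduce to 0 modulo the current basis, so we have a Gröbner basis.
Inter-reduce: drop elements whose leading term is divisible by another's, tail-reduce, and make monic.
Reduced Gröbner basis: {x_1 - 1, x_2}.

Same reduced basis, so the two generating sets span the same ideal.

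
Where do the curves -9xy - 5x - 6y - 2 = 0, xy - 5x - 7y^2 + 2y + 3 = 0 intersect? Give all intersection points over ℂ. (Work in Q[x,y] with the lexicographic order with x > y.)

Compute a lex Gröbner basis by Buchberger's algorithm.
f_1 = -9xy - 5x - 6y - 2, LT = xy.
f_2 = xy - 5x - 7y^2 + 2y + 3, LT = xy.

S(f_1,f_2): lcm = xy. S = 50/9x + 7y^2 - 4/3y - 25/9.
  leading term x: no divisor's leading term divides it; move 50/9x to the remainder.
  leading term y^2: no divisor's leading term divides it; move 7y^2 to the remainder.
  leading term y: no divisor's leading term divides it; move -4/3y to the remainder.
  leading term 1: no divisor's leading term divides it; move -25/9 to the remainder.
  remainder 50/9x + 7y^2 - 4/3y - 25/9 ≠ 0; add h_3 = 50/9x + 7y^2 - 4/3y - 25/9 to the basis.

S(f_1,h_3): lcm = xy. S = 5/9x - 63/50y^3 + 6/25y^2 + 7/6y + 2/9.
  leading term x: subtract (1/10)·h_3 from 5/9x - 63/50y^3 + 6/25y^2 + 7/6y + 2/9 → -63/50y^3 - 23/50y^2 + 13/10y + 1/2
  leading term y^3: no divisor's leading term divides it; move -63/50y^3 to the remainder.
  leading term y^2: no divisor's leading term divides it; move -23/50y^2 to the remainder.
  leading term y: no divisor's leading term divides it; move 13/10y to the remainder.
  leading term 1: no divisor's leading term divides it; move 1/2 to the remainder.
  remainder -63/50y^3 - 23/50y^2 + 13/10y + 1/2 ≠ 0; add h_4 = -63/50y^3 - 23/50y^2 + 13/10y + 1/2 to the basis.

The other S-polynomials (S(f_2,h_3), S(f_1,h_4), S(f_2,h_4), S(h_3,h_4)) all reduce to 0 modulo the current basis, so we have a Gröbner basis.
Inter-reduce: drop elements whose leading term is divisible by another's, tail-reduce, and make monic.
Reduced Gröbner basis: {x + 63/50y^2 - 6/25y - 1/2, y^3 + 23/63y^2 - 65/63y - 25/63}.

Since the basis is lex-ordered, y^3 + 23/63y^2 - 65/63y - 25/63 is univariate in y. Its roots are {-1, 20/63 - 5*sqrt(79)/63, 20/63 + 5*sqrt(79)/63}. Back-substituting each root into the other basis elements fixes the other coordinates.
  y = -1: the earlier basis element becomes x + 1 = 0, giving x = -1 — point (-1, -1).
  y = 20/63 - 5*sqrt(79)/63: the earlier basis element becomes x - 2*sqrt(79)/45 + 8/45 = 0, giving x = -8/45 + 2*sqrt(79)/45 — point (-8/45 + 2*sqrt(79)/45, 20/63 - 5*sqrt(79)/63).
  y = 20/63 + 5*sqrt(79)/63: the earlier basis element becomes x + 8/45 + 2*sqrt(79)/45 = 0, giving x = -2*sqrt(79)/45 - 8/45 — point (-2*sqrt(79)/45 - 8/45, 20/63 + 5*sqrt(79)/63).
Check: every point annihilates each of the original generators.
Zero-dimensionality of the ideal guarantees finitely many solutions over ℂ.

{(-1, -1), (-8/45 + 2*sqrt(79)/45, 20/63 - 5*sqrt(79)/63), (-2*sqrt(79)/45 - 8/45, 20/63 + 5*sqrt(79)/63)}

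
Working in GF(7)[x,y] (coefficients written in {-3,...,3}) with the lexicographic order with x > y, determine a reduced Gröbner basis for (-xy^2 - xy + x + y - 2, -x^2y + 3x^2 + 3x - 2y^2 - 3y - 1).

This is the nonlinear analogue of row-reducing a linear system.

f_1 = -xy^2 - xy + x + y - 2, LT = xy^2.
f_2 = -x^2y + 3x^2 + 3x - 2y^2 - 3y - 1, LT = x^2y.

S(f_1,f_2): lcm = x^2y^2. S = -3x^2y - x^2 + 2xy + 2x - 2y^3 - 3y^2 - y.
  leading term x^2y: subtract (3)·f_2 from -3x^2y - x^2 + 2xy + 2x - 2y^3 - 3y^2 - y → -3x^2 + 2xy - 2y^3 + 3y^2 + y + 3
  leading term x^2: no divisor's leading term divides it; move -3x^2 to the remainder.
  leading term xy: no divisor's leading term divides it; move 2xy to the remainder.
  leading term y^3: no divisor's leading term divides it; move -2y^3 to the remainder.
  leading term y^2: no divisor's leading term divides it; move 3y^2 to the remainder.
  leading term y: no divisor's leading term divides it; move y to the remainder.
  leading term 1: no divisor's leading term divides it; move 3 to the remainder.
  remainder -3x^2 + 2xy - 2y^3 + 3y^2 + y + 3 ≠ 0; add g_3 = -3x^2 + 2xy - 2y^3 + 3y^2 + y + 3 to the basis.

S(f_1,g_3): lcm = x^2y^2. S = x^2y - x^2 + 3xy^3 - xy + 2x - 3y^5 + y^4 - 2y^3 + y^2.
  leading term x^2y: subtract (-1)·f_2 from x^2y - x^2 + 3xy^3 - xy + 2x - 3y^5 + y^4 - 2y^3 + y^2 → 2x^2 + 3xy^3 - xy - 2x - 3y^5 + y^4 - 2y^3 - y^2 - 3y - 1
  leading term x^2: subtract (-3)·g_3 from 2x^2 + 3xy^3 - xy - 2x - 3y^5 + y^4 - 2y^3 - y^2 - 3y - 1 → 3xy^3 - 2xy - 2x - 3y^5 + y^4 - y^3 + y^2 + 1
  leading term xy^3: subtract (-3y)·f_1 from 3xy^3 - 2xy - 2x - 3y^5 + y^4 - y^3 + y^2 + 1 → -3xy^2 + xy - 2x - 3y^5 + y^4 - y^3 - 3y^2 + y + 1
  leading term xy^2: subtract (3)·f_1 from -3xy^2 + xy - 2x - 3y^5 + y^4 - y^3 - 3y^2 + y + 1 → -3xy + 2x - 3y^5 + y^4 - y^3 - 3y^2 - 2y
  leading term xy: no divisor's leading term divides it; move -3xy to the remainder.
  leading term x: no divisor's leading term divides it; move 2x to the remainder.
  leading term y^5: no divisor's leading term divides it; move -3y^5 to the remainder.
  leading term y^4: no divisor's leading term divides it; move y^4 to the remainder.
  leading term y^3: no divisor's leading term divides it; move -y^3 to the remainder.
  leading term y^2: no divisor's leading term divides it; move -3y^2 to the remainder.
  leading term y: no divisor's leading term divides it; move -2y to the remainder.
  remainder -3xy + 2x - 3y^5 + y^4 - y^3 - 3y^2 - 2y ≠ 0; add g_4 = -3xy + 2x - 3y^5 + y^4 - y^3 - 3y^2 - 2y to the basis.

S(f_2,g_3): lcm = x^2y. S = -3x^2 + 3xy^2 - 3x - 3y^4 + y^3 - 3y + 1.
  leading term x^2: subtract (1)·g_3 from -3x^2 + 3xy^2 - 3x - 3y^4 + y^3 - 3y + 1 → 3xy^2 - 2xy - 3x - 3y^4 + 3y^3 - 3y^2 + 3y - 2
  leading term xy^2: subtract (-3)·f_1 from 3xy^2 - 2xy - 3x - 3y^4 + 3y^3 - 3y^2 + 3y - 2 → 2xy - 3y^4 + 3y^3 - 3y^2 - y - 1
  leading term xy: subtract (-3)·g_4 from 2xy - 3y^4 + 3y^3 - 3y^2 - y - 1 → -x - 2y^5 + 2y^2 - 1
  leading term x: no divisor's leading term divides it; move -x to the remainder.
  leading term y^5: no divisor's leading term divides it; move -2y^5 to the remainder.
  leading term y^2: no divisor's leading term divides it; move 2y^2 to the remainder.
  leading term 1: no divisor's leading term divides it; move -1 to the remainder.
  remainder -x - 2y^5 + 2y^2 - 1 ≠ 0; add g_5 = -x - 2y^5 + 2y^2 - 1 to the basis.

S(f_1,g_4): lcm = xy^2. S = -3xy - x - y^6 - 2y^5 + 2y^4 - y^3 - 3y^2 - y + 2.
  leading term xy: subtract (1)·g_4 from -3xy - x - y^6 - 2y^5 + 2y^4 - y^3 - 3y^2 - y + 2 → -3x - y^6 + y^5 + y^4 + y + 2
  leading term x: subtract (3)·g_5 from -3x - y^6 + y^5 + y^4 + y + 2 → -y^6 + y^4 + y^2 + y - 2
  leading term y^6: no divisor's leading term divides it; move -y^6 to the remainder.
  leading term y^4: no divisor's leading term divides it; move y^4 to the remainder.
  leading term y^2: no divisor's leading term divides it; move y^2 to the remainder.
  leading term y: no divisor's leading term divides it; move y to the remainder.
  leading term 1: no divisor's leading term divides it; move -2 to the remainder.
  remainder -y^6 + y^4 + y^2 + y - 2 ≠ 0; add g_6 = -y^6 + y^4 + y^2 + y - 2 to the basis.

The other S-polynomials (S(f_2,g_4), S(g_3,g_4), S(f_1,g_5), S(f_2,g_5), S(g_3,g_5), S(g_4,g_5), S(f_1,g_6), S(f_2,g_6), S(g_3,g_6), S(g_4,g_6), S(g_5,g_6)) all reduce to 0 modulo the current basis, so we have a Gröbner basis.
Inter-reduce: drop elements whose leading term is divisible by another's, tail-reduce, and make monic.

G = {x + 2y^5 - 2y^2 + 1, y^6 - y^4 - y^2 - y + 2}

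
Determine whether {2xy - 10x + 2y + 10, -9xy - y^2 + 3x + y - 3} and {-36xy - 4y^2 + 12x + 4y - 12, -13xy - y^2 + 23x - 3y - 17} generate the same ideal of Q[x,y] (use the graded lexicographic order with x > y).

Two ideals are equal iff their reduced Gröbner bases coincide (the reduced basis is unique for a fixed ordering).
Buchberger on the first generating set:
f_1 = 2xy - 10x + 2y + 10, LT = xy.
f_2 = -9xy - y^2 + 3x + y - 3, LT = xy.

S(f_1,f_2): lcm = xy. S = -1/9y^2 - 14/3x + 10/9y + 14/3.
  reduce S modulo (f_1, f_2):
  remainder -1/9y^2 - 14/3x + 10/9y + 14/3 ≠ 0; add g_3 = -1/9y^2 - 14/3x + 10/9y + 14/3 to the basis.

S(f_1,g_3): lcm = xy^2. S = -42x^2 + 5xy + y^2 + 42x + 5y.
  reduce S modulo (f_1, f_2, g_3):
  remainder -42x^2 + 25x + 10y + 17 ≠ 0; add g_4 = -42x^2 + 25x + 10y + 17 to the basis.

The other S-polynomials (S(f_2,g_3), S(f_1,g_4), S(f_2,g_4), S(g_3,g_4)) all reduce to 0 modulo the current basis, so we have a Gröbner basis.
Inter-reduce: drop elements whose leading term is divisible by another's, tail-reduce, and make monic.
Reduced Gröbner basis: {x^2 - 25/42x - 5/21y - 17/42, xy - 5x + y + 5, y^2 + 42x - 10y - 42}.

Buchberger on the second generating set:
h_1 = -36xy - 4y^2 + 12x + 4y - 12, LT = xy.
h_2 = -13xy - y^2 + 23x - 3y - 17, LT = xy.

S(h_1,h_2): lcm = xy. S = 4/117y^2 + 56/39x - 40/117y - 38/39.
  reduce S modulo (h_1, h_2):
  remainder 4/117y^2 + 56/39x - 40/117y - 38/39 ≠ 0; add k_3 = 4/117y^2 + 56/39x - 40/117y - 38/39 to the basis.

S(h_1,k_3): lcm = xy^2. S = 1/9y^3 - 42x^2 + 29/3xy - 1/9y^2 + 57/2x + 1/3y.
  reduce S modulo (h_1, h_2, k_3):
  remainder -42x^2 + 23/2x + 17/2y + 11 ≠ 0; add k_4 = -42x^2 + 23/2x + 17/2y + 11 to the basis.

The other S-polynomials (S(h_2,k_3), S(h_1,k_4), S(h_2,k_4), S(k_3,k_4)) all reduce to 0 modulo the current basis, so we have a Gröbner basis.
Inter-reduce: drop elements whose leading term is divisible by another's, tail-reduce, and make monic.
Reduced Gröbner basis: {x^2 - 23/84x - 17/84y - 11/42, xy - 5x + y + 7/2, y^2 + 42x - 10y - 57/2}.

The bases are distinct; the ideals are different.

No, the ideals differ.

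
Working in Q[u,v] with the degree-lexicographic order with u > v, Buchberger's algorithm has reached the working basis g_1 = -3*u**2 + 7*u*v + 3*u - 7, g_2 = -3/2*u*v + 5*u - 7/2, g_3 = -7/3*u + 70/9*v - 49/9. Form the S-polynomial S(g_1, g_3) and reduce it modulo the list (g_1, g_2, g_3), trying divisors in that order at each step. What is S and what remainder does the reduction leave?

lcm(LM(g_1), LM(g_3)) = u**2.
S = (lcm/LT(g_1))·g_1 − (lcm/LT(g_3))·g_3 = u*v - 10/3*u + 7/3.
Reduce S modulo (g_1, g_2, g_3) in that order:
  leading term u*v: subtract (-2/3)·g_2 from u*v - 10/3*u + 7/3 → 0
The remainder is 0, so this S-polynomial contributes no new basis element.

S(g_1, g_3) = u*v - 10/3*u + 7/3; remainder on division = 0.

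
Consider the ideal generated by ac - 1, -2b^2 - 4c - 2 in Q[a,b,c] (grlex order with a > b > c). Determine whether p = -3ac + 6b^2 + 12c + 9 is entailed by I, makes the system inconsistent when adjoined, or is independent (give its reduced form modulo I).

-3ac + 6b^2 + 12c + 9 lies in I (it reduces to 0).

First compute the reduced Gröbner basis of I by Buchberger's algorithm.
f_1 = ac - 1, LT = ac.
f_2 = -2b^2 - 4c - 2, LT = b^2.

S(f_1,f_2): leading monomials are coprime, so the S-polynomial reduces to 0 (Buchberger's first criterion).
Every S-polynomial of the final basis reduces to 0, so we have a Gröbner basis.
Inter-reduce: drop elements whose leading term is divisible by another's, tail-reduce, and make monic.
Reduced Gröbner basis: {ac - 1, b^2 + 2c + 1}.
Label its elements g_1 = ac - 1, g_2 = b^2 + 2c + 1.

Reduce p = -3ac + 6b^2 + 12c + 9 modulo G:
  leading term ac: subtract (-3)·g_1 from -3ac + 6b^2 + 12c + 9 → 6b^2 + 12c + 6
  leading term b^2: subtract (6)·g_2 from 6b^2 + 12c + 6 → 0
  normal form = 0.
Since the normal form is 0, p ∈ I.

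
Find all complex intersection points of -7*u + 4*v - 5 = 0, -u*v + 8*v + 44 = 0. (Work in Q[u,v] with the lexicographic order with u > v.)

Compute a lex Gröbner basis by Buchberger's algorithm.
f_1 = -7*u + 4*v - 5, LT = u.
f_2 = -u*v + 8*v + 44, LT = u*v.

S(f_1,f_2): lcm = u*v. S = -4/7*v**2 + 61/7*v + 44.
  leading term v**2: no divisor's leading term divides it; move -4/7*v**2 to the remainder.
  leading term v: no divisor's leading term divides it; move 61/7*v to the remainder.
  leading term 1: no divisor's leading term divides it; move 44 to the remainder.
  remainder -4/7*v**2 + 61/7*v + 44 ≠ 0; add h_3 = -4/7*v**2 + 61/7*v + 44 to the basis.

The other S-polynomials (S(f_1,h_3), S(f_2,h_3)) all reduce to 0 modulo the current basis, so we have a Gröbner basis.
Inter-reduce: drop elements whose leading term is divisible by another's, tail-reduce, and make monic.
Reduced Gröbner basis: {u - 4/7*v + 5/7, v**2 - 61/4*v - 77}.

From the last basis element, v**2 - 61/4*v - 77 = 0, so v takes values in {-4, 77/4}. Each choice, substituted upward through the basis, yields the corresponding point(s) of the solution set.
  v = -4: the earlier basis element becomes u + 3 = 0, giving u = -3 — point (-3, -4).
  v = 77/4: the earlier basis element becomes u - 72/7 = 0, giving u = 72/7 — point (72/7, 77/4).
Each listed point satisfies every original equation (direct substitution).
A lex Gröbner basis triangularizes the system, enabling back-substitution.

{(-3, -4), (72/7, 77/4)}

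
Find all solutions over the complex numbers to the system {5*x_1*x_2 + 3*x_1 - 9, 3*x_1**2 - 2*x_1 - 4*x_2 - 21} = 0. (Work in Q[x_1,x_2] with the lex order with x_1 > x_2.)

{(3, 0), (-7/6 + sqrt(505)/30, -129/40 - 3*sqrt(505)/40), (-7/6 - sqrt(505)/30, -129/40 + 3*sqrt(505)/40)}

Compute a lex Gröbner basis by Buchberger's algorithm.
f_1 = 5*x_1*x_2 + 3*x_1 - 9, LT = x_1*x_2.
f_2 = 3*x_1**2 - 2*x_1 - 4*x_2 - 21, LT = x_1**2.

S(f_1,f_2): lcm = x_1**2*x_2. S = 3/5*x_1**2 + 2/3*x_1*x_2 - 9/5*x_1 + 4/3*x_2**2 + 7*x_2.
  leading term x_1**2: subtract (1/5)·f_2 from 3/5*x_1**2 + 2/3*x_1*x_2 - 9/5*x_1 + 4/3*x_2**2 + 7*x_2 → 2/3*x_1*x_2 - 7/5*x_1 + 4/3*x_2**2 + 39/5*x_2 + 21/5
  leading term x_1*x_2: subtract (2/15)·f_1 from 2/3*x_1*x_2 - 7/5*x_1 + 4/3*x_2**2 + 39/5*x_2 + 21/5 → -9/5*x_1 + 4/3*x_2**2 + 39/5*x_2 + 27/5
  leading term x_1: no divisor's leading term divides it; move -9/5*x_1 to the remainder.
  leading term x_2**2: no divisor's leading term divides it; move 4/3*x_2**2 to the remainder.
  leading term x_2: no divisor's leading term divides it; move 39/5*x_2 to the remainder.
  leading term 1: no divisor's leading term divides it; move 27/5 to the remainder.
  remainder -9/5*x_1 + 4/3*x_2**2 + 39/5*x_2 + 27/5 ≠ 0; add h_3 = -9/5*x_1 + 4/3*x_2**2 + 39/5*x_2 + 27/5 to the basis.

S(f_1,h_3): lcm = x_1*x_2. S = 3/5*x_1 + 20/27*x_2**3 + 13/3*x_2**2 + 3*x_2 - 9/5.
  leading term x_1: subtract (-1/3)·h_3 from 3/5*x_1 + 20/27*x_2**3 + 13/3*x_2**2 + 3*x_2 - 9/5 → 20/27*x_2**3 + 43/9*x_2**2 + 28/5*x_2
  leading term x_2**3: no divisor's leading term divides it; move 20/27*x_2**3 to the remainder.
  leading term x_2**2: no divisor's leading term divides it; move 43/9*x_2**2 to the remainder.
  leading term x_2: no divisor's leading term divides it; move 28/5*x_2 to the remainder.
  remainder 20/27*x_2**3 + 43/9*x_2**2 + 28/5*x_2 ≠ 0; add h_4 = 20/27*x_2**3 + 43/9*x_2**2 + 28/5*x_2 to the basis.

The other S-polynomials (S(f_2,h_3), S(f_1,h_4), S(f_2,h_4), S(h_3,h_4)) all reduce to 0 modulo the current basis, so we have a Gröbner basis.
Inter-reduce: drop elements whose leading term is divisible by another's, tail-reduce, and make monic.
Reduced Gröbner basis: {x_1 - 20/27*x_2**2 - 13/3*x_2 - 3, x_2**3 + 129/20*x_2**2 + 189/25*x_2}.

Since the basis is lex-ordered, x_2**3 + 129/20*x_2**2 + 189/25*x_2 is univariate in x_2. Its roots are {0, -129/40 - 3*sqrt(505)/40, -129/40 + 3*sqrt(505)/40}. Back-substituting each root into the other basis elements fixes the other coordinates.
  x_2 = 0: the earlier basis element becomes x_1 - 3 = 0, giving x_1 = 3 — point (3, 0).
  x_2 = -129/40 - 3*sqrt(505)/40: the earlier basis element becomes x_1 - sqrt(505)/30 + 7/6 = 0, giving x_1 = -7/6 + sqrt(505)/30 — point (-7/6 + sqrt(505)/30, -129/40 - 3*sqrt(505)/40).
  x_2 = -129/40 + 3*sqrt(505)/40: the earlier basis element becomes x_1 + sqrt(505)/30 + 7/6 = 0, giving x_1 = -7/6 - sqrt(505)/30 — point (-7/6 - sqrt(505)/30, -129/40 + 3*sqrt(505)/40).
Check: every point annihilates each of the original generators.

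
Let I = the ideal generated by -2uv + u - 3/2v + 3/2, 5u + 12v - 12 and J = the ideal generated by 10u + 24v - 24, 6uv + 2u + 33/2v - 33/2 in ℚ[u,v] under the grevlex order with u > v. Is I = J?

Yes, the ideals are equal.

For a fixed monomial order, each ideal has a unique reduced Gröbner basis; comparing bases decides equality.
Buchberger on the first generating set:
f_1 = -2uv + u - 3/2v + 3/2, LT = uv.
f_2 = 5u + 12v - 12, LT = u.

S(f_1,f_2): lcm = uv. S = -12/5v² - ½u + 63/20v - ¾.
  leading term v²: no divisor's leading term divides it; move -12/5v² to the remainder.
  leading term u: subtract (-1/10)·f_2 from -½u + 63/20v - ¾ → 87/20v - 39/20
  leading term v: no divisor's leading term divides it; move 87/20v to the remainder.
  leading term 1: no divisor's leading term divides it; move -39/20 to the remainder.
  remainder -12/5v² + 87/20v - 39/20 ≠ 0; add g_3 = -12/5v² + 87/20v - 39/20 to the basis.

The other S-polynomials (S(f_1,g_3), S(f_2,g_3)) all reduce to 0 modulo the current basis, so we have a Gröbner basis.
Inter-reduce: drop elements whose leading term is divisible by another's, tail-reduce, and make monic.
Reduced Gröbner basis: {v² - 29/16v + 13/16, u + 12/5v - 12/5}.

Buchberger on the second generating set:
h_1 = 10u + 24v - 24, LT = u.
h_2 = 6uv + 2u + 33/2v - 33/2, LT = uv.

S(h_1,h_2): lcm = uv. S = 12/5v² - ⅓u - 103/20v + 11/4.
  leading term v²: no divisor's leading term divides it; move 12/5v² to the remainder.
  leading term u: subtract (-1/30)·h_1 from -⅓u - 103/20v + 11/4 → -87/20v + 39/20
  leading term v: no divisor's leading term divides it; move -87/20v to the remainder.
  leading term 1: no divisor's leading term divides it; move 39/20 to the remainder.
  remainder 12/5v² - 87/20v + 39/20 ≠ 0; add k_3 = 12/5v² - 87/20v + 39/20 to the basis.

The other S-polynomials (S(h_1,k_3), S(h_2,k_3)) all reduce to 0 modulo the current basis, so we have a Gröbner basis.
Inter-reduce: drop elements whose leading term is divisible by another's, tail-reduce, and make monic.
Reduced Gröbner basis: {v² - 29/16v + 13/16, u + 12/5v - 12/5}.

The two bases agree; hence the ideals are identical.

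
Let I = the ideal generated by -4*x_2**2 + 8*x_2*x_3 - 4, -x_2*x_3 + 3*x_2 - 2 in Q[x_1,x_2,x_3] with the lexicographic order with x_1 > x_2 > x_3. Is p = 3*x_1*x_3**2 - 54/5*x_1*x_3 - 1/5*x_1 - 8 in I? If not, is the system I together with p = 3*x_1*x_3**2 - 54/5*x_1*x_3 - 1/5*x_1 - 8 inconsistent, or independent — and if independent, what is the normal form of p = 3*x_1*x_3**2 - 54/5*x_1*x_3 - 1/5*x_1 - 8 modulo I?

3*x_1*x_3**2 - 54/5*x_1*x_3 - 1/5*x_1 - 8 is independent of I; its normal form modulo I is -8*x_1 - 8.

First compute the reduced Gröbner basis of I by Buchberger's algorithm.
f_1 = -4*x_2**2 + 8*x_2*x_3 - 4, LT = x_2**2.
f_2 = -x_2*x_3 + 3*x_2 - 2, LT = x_2*x_3.

S(f_1,f_2): lcm = x_2**2*x_3. S = 3*x_2**2 - 2*x_2*x_3**2 - 2*x_2 + x_3.
  reduce S modulo (f_1, f_2):
  remainder -2*x_2 + 5*x_3 - 3 ≠ 0; add h_3 = -2*x_2 + 5*x_3 - 3 to the basis.

S(f_2,h_3): lcm = x_2*x_3. S = -3*x_2 + 5/2*x_3**2 - 3/2*x_3 + 2.
  reduce S modulo (f_1, f_2, h_3):
  remainder 5/2*x_3**2 - 9*x_3 + 13/2 ≠ 0; add h_4 = 5/2*x_3**2 - 9*x_3 + 13/2 to the basis.

The other S-polynomials (S(f_1,h_3), S(f_1,h_4), S(f_2,h_4), S(h_3,h_4)) all reduce to 0 modulo the current basis, so we have a Gröbner basis.
Inter-reduce: drop elements whose leading term is divisible by another's, tail-reduce, and make monic.
Reduced Gröbner basis: {x_2 - 5/2*x_3 + 3/2, x_3**2 - 18/5*x_3 + 13/5}.
Label its elements g_1 = x_2 - 5/2*x_3 + 3/2, g_2 = x_3**2 - 18/5*x_3 + 13/5.

Reduce p = 3*x_1*x_3**2 - 54/5*x_1*x_3 - 1/5*x_1 - 8 modulo G:
  leading term x_1*x_3**2: subtract (3*x_1)·g_2 from 3*x_1*x_3**2 - 54/5*x_1*x_3 - 1/5*x_1 - 8 → -8*x_1 - 8
  leading term x_1: no divisor's leading term divides it; move -8*x_1 to the remainder.
  leading term 1: no divisor's leading term divides it; move -8 to the remainder.
  normal form = -8*x_1 - 8.
The normal form is nonzero, so p ∉ I. Since p minus its normal form lies in I, I + (p) = I + (r) where r = -8*x_1 - 8; decide whether this ideal is the whole ring.
Run Buchberger on G together with r (pairs among the g_i already reduce to 0 since G is a Gröbner basis):
g_1 = x_2 - 5/2*x_3 + 3/2, LT = x_2.
g_2 = x_3**2 - 18/5*x_3 + 13/5, LT = x_3**2.
r = -8*x_1 - 8, LT = x_1.

The S-polynomials (S(g_1,g_2), S(g_1,r), S(g_2,r)) all reduce to 0 modulo the current basis, so we have a Gröbner basis.
Inter-reduce: drop elements whose leading term is divisible by another's, tail-reduce, and make monic.
Reduced Gröbner basis: {x_1 + 1, x_2 - 5/2*x_3 + 3/2, x_3**2 - 18/5*x_3 + 13/5}.
The reduced Gröbner basis of I + (p) is {x_1 + 1, x_2 - 5/2*x_3 + 3/2, x_3**2 - 18/5*x_3 + 13/5} ≠ {1}, a proper ideal, so the enlarged system stays consistent: p is independent of I, with normal form -8*x_1 - 8.

The remainder on division by a Gröbner basis is unique — it is the normal form.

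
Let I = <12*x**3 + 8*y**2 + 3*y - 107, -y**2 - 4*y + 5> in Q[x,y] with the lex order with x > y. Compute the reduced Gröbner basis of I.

G = {x**3 - 29/12*y - 67/12, y**2 + 4*y - 5}

f_1 = 12*x**3 + 8*y**2 + 3*y - 107, LT = x**3.
f_2 = -y**2 - 4*y + 5, LT = y**2.

The S-polynomials (S(f_1,f_2)) all reduce to 0 modulo the current basis, so we have a Gröbner basis.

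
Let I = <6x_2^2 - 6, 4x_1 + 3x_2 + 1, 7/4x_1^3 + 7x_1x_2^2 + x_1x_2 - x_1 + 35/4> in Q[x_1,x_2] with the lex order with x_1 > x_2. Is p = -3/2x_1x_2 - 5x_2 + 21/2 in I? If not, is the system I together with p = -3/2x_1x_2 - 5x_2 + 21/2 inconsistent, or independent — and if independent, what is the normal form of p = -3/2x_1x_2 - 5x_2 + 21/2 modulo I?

First compute the reduced Gröbner basis of I by Buchberger's algorithm.
f_1 = 6x_2^2 - 6, LT = x_2^2.
f_2 = 4x_1 + 3x_2 + 1, LT = x_1.
f_3 = 7/4x_1^3 + 7x_1x_2^2 + x_1x_2 - x_1 + 35/4, LT = x_1^3.

S(f_1,f_2): leading monomials are coprime, so the S-polynomial reduces to 0 (Buchberger's first criterion).
S(f_1,f_3): leading monomials are coprime, so the S-polynomial reduces to 0 (Buchberger's first criterion).
S(f_2,f_3): lcm = x_1^3. S = 3/4x_1^2x_2 + 1/4x_1^2 - 4x_1x_2^2 - 4/7x_1x_2 + 4/7x_1 - 5.
  leading term x_1^2x_2: subtract (3/16x_1x_2)·f_2 from 3/4x_1^2x_2 + 1/4x_1^2 - 4x_1x_2^2 - 4/7x_1x_2 + 4/7x_1 - 5 → 1/4x_1^2 - 73/16x_1x_2^2 - 85/112x_1x_2 + 4/7x_1 - 5
  leading term x_1^2: subtract (1/16x_1)·f_2 from 1/4x_1^2 - 73/16x_1x_2^2 - 85/112x_1x_2 + 4/7x_1 - 5 → -73/16x_1x_2^2 - 53/56x_1x_2 + 57/112x_1 - 5
  leading term x_1x_2^2: subtract (-73/96x_1)·f_1 from -73/16x_1x_2^2 - 53/56x_1x_2 + 57/112x_1 - 5 → -53/56x_1x_2 - 227/56x_1 - 5
  leading term x_1x_2: subtract (-53/224x_2)·f_2 from -53/56x_1x_2 - 227/56x_1 - 5 → -227/56x_1 + 159/224x_2^2 + 53/224x_2 - 5
  leading term x_1: subtract (-227/224)·f_2 from -227/56x_1 + 159/224x_2^2 + 53/224x_2 - 5 → 159/224x_2^2 + 367/112x_2 - 893/224
  leading term x_2^2: subtract (53/448)·f_1 from 159/224x_2^2 + 367/112x_2 - 893/224 → 367/112x_2 - 367/112
  leading term x_2: no divisor's leading term divides it; move 367/112x_2 to the remainder.
  leading term 1: no divisor's leading term divides it; move -367/112 to the remainder.
  remainder 367/112x_2 - 367/112 ≠ 0; add h_4 = 367/112x_2 - 367/112 to the basis.

S(f_1,h_4): lcm = x_2^2. S = x_2 - 1.
  leading term x_2: subtract (112/367)·h_4 from x_2 - 1 → 0
  remainder 0.

S(f_2,h_4): leading monomials are coprime, so the S-polynomial reduces to 0 (Buchberger's first criterion).
S(f_3,h_4): leading monomials are coprime, so the S-polynomial reduces to 0 (Buchberger's first criterion).
Every S-polynomial of the final basis reduces to 0, so we have a Gröbner basis.
Inter-reduce: drop elements whose leading term is divisible by another's, tail-reduce, and make monic.
Reduced Gröbner basis: {x_1 + 1, x_2 - 1}.
Label its elements g_1 = x_1 + 1, g_2 = x_2 - 1.

Reduce p = -3/2x_1x_2 - 5x_2 + 21/2 modulo G:
  leading term x_1x_2: subtract (-3/2x_2)·g_1 from -3/2x_1x_2 - 5x_2 + 21/2 → -7/2x_2 + 21/2
  leading term x_2: subtract (-7/2)·g_2 from -7/2x_2 + 21/2 → 7
  leading term 1: no divisor's leading term divides it; move 7 to the remainder.
  normal form = 7.
The normal form is nonzero, so p ∉ I. Since p minus its normal form lies in I, I + (p) = I + (r) where r = 7; decide whether this ideal is the whole ring.
Here r = 7 is a nonzero constant, hence a unit: 1 ∈ I + (p), the Gröbner basis of I + (p) is {1}, and the enlarged system has no common solution — adjoining p is inconsistent.

Adjoining -3/2x_1x_2 - 5x_2 + 21/2 makes the ideal the whole ring: the system is inconsistent.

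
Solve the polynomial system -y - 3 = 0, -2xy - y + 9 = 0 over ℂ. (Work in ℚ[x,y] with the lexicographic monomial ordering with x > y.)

Compute a lex Gröbner basis by Buchberger's algorithm.
f_1 = -y - 3, LT = y.
f_2 = -2xy - y + 9, LT = xy.

S(f_1,f_2): lcm = xy. S = 3x - ½y + 9/2.
  leading term x: no divisor's leading term divides it; move 3x to the remainder.
  leading term y: subtract (½)·f_1 from -½y + 9/2 → 6
  leading term 1: no divisor's leading term divides it; move 6 to the remainder.
  remainder 3x + 6 ≠ 0; add h_3 = 3x + 6 to the basis.

The other S-polynomials (S(f_1,h_3), S(f_2,h_3)) all reduce to 0 modulo the current basis, so we have a Gröbner basis.
Inter-reduce: drop elements whose leading term is divisible by another's, tail-reduce, and make monic.
Reduced Gröbner basis: {x + 2, y + 3}.

From the last basis element, y + 3 = 0, so y takes values in {-3}. Each choice, substituted upward through the basis, yields the corresponding point(s) of the solution set.
  y = -3: the earlier basis element becomes x + 2 = 0, giving x = -2 — point (-2, -3).
Each listed point satisfies every original equation (direct substitution).

{(-2, -3)}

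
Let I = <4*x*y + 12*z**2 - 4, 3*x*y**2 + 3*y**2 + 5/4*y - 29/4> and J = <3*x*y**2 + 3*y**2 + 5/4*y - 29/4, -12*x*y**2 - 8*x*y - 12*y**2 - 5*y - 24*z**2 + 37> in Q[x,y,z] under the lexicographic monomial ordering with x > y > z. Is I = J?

Yes, the ideals are equal.

Since reduced Gröbner bases are canonical representatives of ideals under a given ordering, it suffices to compute and compare them.
Buchberger on the first generating set:
f_1 = 4*x*y + 12*z**2 - 4, LT = x*y.
f_2 = 3*x*y**2 + 3*y**2 + 5/4*y - 29/4, LT = x*y**2.

S(f_1,f_2): lcm = x*y**2. S = -y**2 + 3*y*z**2 - 17/12*y + 29/12.
  leading term y**2: no divisor's leading term divides it; move -y**2 to the remainder.
  leading term y*z**2: no divisor's leading term divides it; move 3*y*z**2 to the remainder.
  leading term y: no divisor's leading term divides it; move -17/12*y to the remainder.
  leading term 1: no divisor's leading term divides it; move 29/12 to the remainder.
  remainder -y**2 + 3*y*z**2 - 17/12*y + 29/12 ≠ 0; add g_3 = -y**2 + 3*y*z**2 - 17/12*y + 29/12 to the basis.

S(f_1,g_3): lcm = x*y**2. S = 3*x*y*z**2 - 17/12*x*y + 29/12*x + 3*y*z**2 - y.
  leading term x*y*z**2: subtract (3/4*z**2)·f_1 from 3*x*y*z**2 - 17/12*x*y + 29/12*x + 3*y*z**2 - y → -17/12*x*y + 29/12*x + 3*y*z**2 - y - 9*z**4 + 3*z**2
  leading term x*y: subtract (-17/48)·f_1 from -17/12*x*y + 29/12*x + 3*y*z**2 - y - 9*z**4 + 3*z**2 → 29/12*x + 3*y*z**2 - y - 9*z**4 + 29/4*z**2 - 17/12
  leading term x: no divisor's leading term divides it; move 29/12*x to the remainder.
  leading term y*z**2: no divisor's leading term divides it; move 3*y*z**2 to the remainder.
  leading term y: no divisor's leading term divides it; move -y to the remainder.
  leading term z**4: no divisor's leading term divides it; move -9*z**4 to the remainder.
  leading term z**2: no divisor's leading term divides it; move 29/4*z**2 to the remainder.
  leading term 1: no divisor's leading term divides it; move -17/12 to the remainder.
  remainder 29/12*x + 3*y*z**2 - y - 9*z**4 + 29/4*z**2 - 17/12 ≠ 0; add g_4 = 29/12*x + 3*y*z**2 - y - 9*z**4 + 29/4*z**2 - 17/12 to the basis.

The other S-polynomials (S(f_2,g_3), S(f_1,g_4), S(f_2,g_4), S(g_3,g_4)) all reduce to 0 modulo the current basis, so we have a Gröbner basis.
Inter-reduce: drop elements whose leading term is divisible by another's, tail-reduce, and make monic.
Reduced Gröbner basis: {x + 36/29*y*z**2 - 12/29*y - 108/29*z**4 + 3*z**2 - 17/29, y**2 - 3*y*z**2 + 17/12*y - 29/12}.

Buchberger on the second generating set:
h_1 = 3*x*y**2 + 3*y**2 + 5/4*y - 29/4, LT = x*y**2.
h_2 = -12*x*y**2 - 8*x*y - 12*y**2 - 5*y - 24*z**2 + 37, LT = x*y**2.

S(h_1,h_2): lcm = x*y**2. S = -2/3*x*y - 2*z**2 + 2/3.
  leading term x*y: no divisor's leading term divides it; move -2/3*x*y to the remainder.
  leading term z**2: no divisor's leading term divides it; move -2*z**2 to the remainder.
  leading term 1: no divisor's leading term divides it; move 2/3 to the remainder.
  remainder -2/3*x*y - 2*z**2 + 2/3 ≠ 0; add k_3 = -2/3*x*y - 2*z**2 + 2/3 to the basis.

S(h_1,k_3): lcm = x*y**2. S = y**2 - 3*y*z**2 + 17/12*y - 29/12.
  leading term y**2: no divisor's leading term divides it; move y**2 to the remainder.
  leading term y*z**2: no divisor's leading term divides it; move -3*y*z**2 to the remainder.
  leading term y: no divisor's leading term divides it; move 17/12*y to the remainder.
  leading term 1: no divisor's leading term divides it; move -29/12 to the remainder.
  remainder y**2 - 3*y*z**2 + 17/12*y - 29/12 ≠ 0; add k_4 = y**2 - 3*y*z**2 + 17/12*y - 29/12 to the basis.

S(h_1,k_4): lcm = x*y**2. S = 3*x*y*z**2 - 17/12*x*y + 29/12*x + y**2 + 5/12*y - 29/12.
  leading term x*y*z**2: subtract (-9/2*z**2)·k_3 from 3*x*y*z**2 - 17/12*x*y + 29/12*x + y**2 + 5/12*y - 29/12 → -17/12*x*y + 29/12*x + y**2 + 5/12*y - 9*z**4 + 3*z**2 - 29/12
  leading term x*y: subtract (17/8)·k_3 from -17/12*x*y + 29/12*x + y**2 + 5/12*y - 9*z**4 + 3*z**2 - 29/12 → 29/12*x + y**2 + 5/12*y - 9*z**4 + 29/4*z**2 - 23/6
  leading term x: no divisor's leading term divides it; move 29/12*x to the remainder.
  leading term y**2: subtract (1)·k_4 from y**2 + 5/12*y - 9*z**4 + 29/4*z**2 - 23/6 → 3*y*z**2 - y - 9*z**4 + 29/4*z**2 - 17/12
  leading term y*z**2: no divisor's leading term divides it; move 3*y*z**2 to the remainder.
  leading term y: no divisor's leading term divides it; move -y to the remainder.
  leading term z**4: no divisor's leading term divides it; move -9*z**4 to the remainder.
  leading term z**2: no divisor's leading term divides it; move 29/4*z**2 to the remainder.
  leading term 1: no divisor's leading term divides it; move -17/12 to the remainder.
  remainder 29/12*x + 3*y*z**2 - y - 9*z**4 + 29/4*z**2 - 17/12 ≠ 0; add k_5 = 29/12*x + 3*y*z**2 - y - 9*z**4 + 29/4*z**2 - 17/12 to the basis.

The other S-polynomials (S(h_2,k_3), S(h_2,k_4), S(k_3,k_4), S(h_1,k_5), S(h_2,k_5), S(k_3,k_5), S(k_4,k_5)) all reduce to 0 modulo the current basis, so we have a Gröbner basis.
Inter-reduce: drop elements whose leading term is divisible by another's, tail-reduce, and make monic.
Reduced Gröbner basis: {x + 36/29*y*z**2 - 12/29*y - 108/29*z**4 + 3*z**2 - 17/29, y**2 - 3*y*z**2 + 17/12*y - 29/12}.

The two bases agree; hence the ideals are identical.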